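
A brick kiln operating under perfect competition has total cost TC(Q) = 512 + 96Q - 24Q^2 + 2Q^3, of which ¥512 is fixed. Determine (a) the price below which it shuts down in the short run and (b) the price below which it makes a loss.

AVC = 96 - 24Q + 2Q^2; minimized at Q = 6, giving min AVC = ¥24. That is the shutdown price.
ATC = 512/Q + 96 - 24Q + 2Q^2. Setting dATC/dQ = −512/Q^2 − 24 + 4Q = 0 gives Q = 8 (since 4·8^3 − 24·8^2 = 512).
min ATC = 512/8 + 96 − 24·8 + 2·8^2 = ¥96. That is the break-even price.
Between these two prices the firm operates at a loss; above ¥96 it earns a profit.

Shutdown price = ¥24; break-even price = ¥96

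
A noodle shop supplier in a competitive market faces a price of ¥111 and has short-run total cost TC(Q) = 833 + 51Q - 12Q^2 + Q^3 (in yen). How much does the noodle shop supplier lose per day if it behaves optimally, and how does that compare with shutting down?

AVC = 51 - 12Q + Q^2; min AVC = ¥15 at Q = 6. Since P = ¥111 ≥ min AVC, the firm produces.
MC = 51 - 24Q + 3Q^2. Setting P = MC and taking the root on the rising branch gives Q* = 10.
TR = 111·10 = 1110. TC = 833 + 310 = 1143. Profit = 1110 − 1143 = -¥33.
By producing, the firm covers all variable cost plus ¥800 of fixed cost; shutting down would lose the full ¥833.

Profit = -¥33 at Q = 10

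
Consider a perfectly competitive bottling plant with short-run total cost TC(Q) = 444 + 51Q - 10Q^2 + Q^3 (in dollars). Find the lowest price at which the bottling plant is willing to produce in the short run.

$26 per unit

Short-run supply begins at min AVC. From VC = 51Q - 10Q^2 + Q^3, AVC = 51 - 10Q + Q^2.
dAVC/dQ = -10 + 2Q = 0 gives Q = 5. min AVC = 51 - 10·5 + 5^2 = 26.
So the shutdown price is $26.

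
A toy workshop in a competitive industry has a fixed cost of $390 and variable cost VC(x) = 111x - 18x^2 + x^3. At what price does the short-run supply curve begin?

The firm shuts down when price falls below the minimum of average variable cost. AVC = VC/x = 111 - 18x + x^2.
dAVC/dx = -18 + 2x = 0 gives x = 9. min AVC = 111 - 18·9 + 9^2 = 30.
The firm shuts down for any P below $30.

$30 per unit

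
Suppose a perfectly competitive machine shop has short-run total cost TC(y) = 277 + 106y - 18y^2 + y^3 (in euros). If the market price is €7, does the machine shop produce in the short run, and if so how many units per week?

Shut down

Strip out fixed cost: VC = 106y - 18y^2 + y^3. Then AVC = 106 - 18y + y^2 and MC = 106 - 36y + 3y^2.
The AVC parabola has its vertex at y = 18/2 = 9, where AVC = 106 - 18·9 + 9^2 = €25.
P = €7 lies below min AVC = €25; no output level covers variable cost.
The firm minimizes its loss by shutting down and losing only its fixed cost of €277.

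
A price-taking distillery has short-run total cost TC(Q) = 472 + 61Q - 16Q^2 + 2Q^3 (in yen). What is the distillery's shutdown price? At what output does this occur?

The firm shuts down when price falls below the minimum of average variable cost. AVC = VC/Q = 61 - 16Q + 2Q^2.
At the minimum of AVC, MC = AVC. MC = 61 - 32Q + 6Q^2; setting MC = AVC gives 4Q^2 - 16Q = 0, so Q = 4. min AVC = 29.
So the shutdown price is ¥29.

¥29 per unit, at Q = 4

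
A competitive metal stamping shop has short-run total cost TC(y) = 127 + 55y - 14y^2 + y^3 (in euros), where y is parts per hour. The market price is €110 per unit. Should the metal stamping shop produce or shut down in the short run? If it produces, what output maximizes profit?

Produce at y = 11

From TC, MC = TC'(y) = 55 - 28y + 3y^2 and AVC = VC/y = 55 - 14y + y^2.
AVC is minimized where dAVC/dy = -14 + 2y = 0, at y = 7; min AVC = 55 - 14·7 + 7^2 = €6.
P = €110 exceeds min AVC = €6, so the firm stays open.
P = MC gives -55 - 28y + 3y^2 = 0, with roots -5/3 and 11. Take the larger (rising MC): y* = 11.
Check: AVC at y = 11 is €22 ≤ P, so revenue covers variable cost.
Profit = P·y − TC = 110·11 − 369 = €841.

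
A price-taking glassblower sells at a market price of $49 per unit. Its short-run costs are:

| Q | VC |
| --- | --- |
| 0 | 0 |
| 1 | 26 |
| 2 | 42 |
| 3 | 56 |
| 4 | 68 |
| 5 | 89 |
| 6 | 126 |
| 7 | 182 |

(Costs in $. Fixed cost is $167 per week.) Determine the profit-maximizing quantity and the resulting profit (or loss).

Compute π = P·Q − TC at each output: Q=0: -167; Q=1: -144; Q=2: -111; Q=3: -76; Q=4: -39; Q=5: -11; Q=6: 1; Q=7: -6.
Profit is maximized at Q = 6. AVC there is 126/6 = $21 ≤ P, so producing beats shutting down (which would give -$167).

Q = 6; profit = $1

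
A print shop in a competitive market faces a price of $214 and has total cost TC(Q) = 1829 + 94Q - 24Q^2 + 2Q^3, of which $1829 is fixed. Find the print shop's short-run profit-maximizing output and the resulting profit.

AVC = 94 - 24Q + 2Q^2 has its minimum $22 at Q = 6; price $214 clears that bar, so the firm operates.
With MC = 94 - 48Q + 6Q^2, P = MC on the upward-sloping part at Q* = 10.
TR = 214·10 = 2140. TC = 1829 + 540 = 2369. Profit = 2140 − 2369 = -$229.
That loss of $229 beats the $1829 the firm would lose by shutting down; producing recovers $1600 of fixed cost.

Profit = -$229 at Q = 10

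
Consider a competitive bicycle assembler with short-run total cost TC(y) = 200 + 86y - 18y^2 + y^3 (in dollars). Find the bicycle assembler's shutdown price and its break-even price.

AVC = 86 - 18y + y^2; minimized at y = 9, giving min AVC = $5. That is the shutdown price.
ATC = 200/y + 86 - 18y + y^2. Setting dATC/dy = −200/y^2 − 18 + 2y = 0 gives y = 10 (since 2·10^3 − 18·10^2 = 200).
min ATC = 200/10 + 86 − 18·10 + 10^2 = $26. That is the break-even price.
For $5 ≤ P < $26 the firm produces at a loss; below $5 it shuts down.

Shutdown price = $5; break-even price = $26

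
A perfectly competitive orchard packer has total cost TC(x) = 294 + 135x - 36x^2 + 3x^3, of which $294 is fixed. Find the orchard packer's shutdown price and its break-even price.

Shutdown price = $27; break-even price = $72

Shutdown price = min AVC. AVC = 135 - 36x + 3x^2, with vertex at x = 6 and minimum $27.
ATC = 294/x + 135 - 36x + 3x^2. Setting dATC/dx = −294/x^2 − 36 + 6x = 0 gives x = 7 (since 6·7^3 − 36·7^2 = 294).
min ATC = 294/7 + 135 − 36·7 + 3·7^2 = $72. That is the break-even price.
For $27 ≤ P < $72 the firm produces at a loss; below $27 it shuts down.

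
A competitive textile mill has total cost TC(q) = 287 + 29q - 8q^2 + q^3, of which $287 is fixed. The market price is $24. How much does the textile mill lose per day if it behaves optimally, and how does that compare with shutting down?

Profit = -$237 at q = 5

AVC = 29 - 8q + q^2; min AVC = $13 at q = 4. Since P = $24 ≥ min AVC, the firm produces.
MC = 29 - 16q + 3q^2. Setting P = MC and taking the root on the rising branch gives q* = 5.
TR = 24·5 = 120. TC = 287 + 70 = 357. Profit = 120 − 357 = -$237.
By producing, the firm covers all variable cost plus $50 of fixed cost; shutting down would lose the full $287.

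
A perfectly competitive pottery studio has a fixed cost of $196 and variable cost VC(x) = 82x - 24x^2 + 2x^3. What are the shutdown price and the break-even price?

AVC = 82 - 24x + 2x^2; minimized at x = 6, giving min AVC = $10. That is the shutdown price.
ATC = 196/x + 82 - 24x + 2x^2. Setting dATC/dx = −196/x^2 − 24 + 4x = 0 gives x = 7 (since 4·7^3 − 24·7^2 = 196).
min ATC = 196/7 + 82 − 24·7 + 2·7^2 = $40. That is the break-even price.
For $10 ≤ P < $40 the firm produces at a loss; below $10 it shuts down.

Shutdown price = $10; break-even price = $40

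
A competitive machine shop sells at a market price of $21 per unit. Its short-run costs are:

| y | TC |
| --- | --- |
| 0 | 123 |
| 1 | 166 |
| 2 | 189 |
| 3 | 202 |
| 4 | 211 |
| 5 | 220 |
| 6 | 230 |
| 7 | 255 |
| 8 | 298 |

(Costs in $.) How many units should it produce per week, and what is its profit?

Profit at each row (π = 21y − TC): y=0: -123; y=1: -145; y=2: -147; y=3: -139; y=4: -127; y=5: -115; y=6: -104; y=7: -108; y=8: -130.
Profit is maximized at y = 6. AVC there is 107/6 = $17.83 ≤ P, so producing beats shutting down (which would give -$123).

y = 6; profit = -$104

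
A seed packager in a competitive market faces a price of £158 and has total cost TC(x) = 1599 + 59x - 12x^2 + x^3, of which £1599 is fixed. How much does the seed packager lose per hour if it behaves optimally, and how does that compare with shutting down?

Profit = -£389 at x = 11

AVC = 59 - 12x + x^2; min AVC = £23 at x = 6. Since P = £158 ≥ min AVC, the firm produces.
MC = 59 - 24x + 3x^2. Setting P = MC and taking the root on the rising branch gives x* = 11.
TR = 158·11 = 1738. TC = 1599 + 528 = 2127. Profit = 1738 − 2127 = -£389.
Shutting down would mean losing the fixed cost of £1599, so operating at a loss of £389 is better by £1210.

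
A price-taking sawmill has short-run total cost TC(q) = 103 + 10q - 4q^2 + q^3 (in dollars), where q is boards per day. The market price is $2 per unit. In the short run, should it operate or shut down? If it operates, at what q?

Shut down

From TC, MC = TC'(q) = 10 - 8q + 3q^2 and AVC = VC/q = 10 - 4q + q^2.
AVC hits its minimum where MC = AVC, at q = 2, giving min AVC = 10 - 4·2 + 2^2 = $6.
Since P = $2 < min AVC = $6, price fails to cover variable cost at any output.
The firm minimizes its loss by shutting down and losing only its fixed cost of $103.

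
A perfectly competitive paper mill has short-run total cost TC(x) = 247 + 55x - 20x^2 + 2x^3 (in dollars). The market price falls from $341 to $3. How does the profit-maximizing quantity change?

Output falls from 11 to 0 (the firm shuts down)

MC = 55 - 40x + 6x^2; the shutdown threshold is min AVC = $5 (at x = 5).
At P = $341 ≥ min AVC, set P = MC on the rising branch: x = 11.
At P = $3 < min AVC = $5, price no longer covers variable cost at any output, so the firm shuts down: x = 0.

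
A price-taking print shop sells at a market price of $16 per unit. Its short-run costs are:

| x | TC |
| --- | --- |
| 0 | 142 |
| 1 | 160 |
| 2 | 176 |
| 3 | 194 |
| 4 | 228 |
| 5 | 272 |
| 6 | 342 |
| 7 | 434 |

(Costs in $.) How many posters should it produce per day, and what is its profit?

x = 0 (shut down); profit = -$142

Tabulate TR − TC: x=0: -142; x=1: -144; x=2: -144; x=3: -146; x=4: -164; x=5: -192; x=6: -246; x=7: -322.
Profit is highest at x = 0. Equivalently, the lowest AVC in the table is 34/2 ≈ $17 at x = 2, and P = $16 falls below it — price never covers variable cost, so the firm shuts down and loses only its fixed cost.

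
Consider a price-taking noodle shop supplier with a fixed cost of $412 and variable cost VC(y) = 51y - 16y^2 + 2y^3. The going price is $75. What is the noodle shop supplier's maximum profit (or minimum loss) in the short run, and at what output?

AVC = 51 - 16y + 2y^2; min AVC = $19 at y = 4. Since P = $75 ≥ min AVC, the firm produces.
With MC = 51 - 32y + 6y^2, P = MC on the upward-sloping part at y* = 6.
TR = 75·6 = 450. TC = 412 + 162 = 574. Profit = 450 − 574 = -$124.
That loss of $124 beats the $412 the firm would lose by shutting down; producing recovers $288 of fixed cost.

Profit = -$124 at y = 6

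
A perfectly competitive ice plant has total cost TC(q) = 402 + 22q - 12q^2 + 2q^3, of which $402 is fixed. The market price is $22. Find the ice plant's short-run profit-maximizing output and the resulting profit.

AVC = 22 - 12q + 2q^2 has its minimum $4 at q = 3; price $22 clears that bar, so the firm operates.
With MC = 22 - 24q + 6q^2, P = MC on the upward-sloping part at q* = 4.
TR = 22·4 = 88. TC = 402 + 24 = 426. Profit = 88 − 426 = -$338.
By producing, the firm covers all variable cost plus $64 of fixed cost; shutting down would lose the full $402.

Profit = -$338 at q = 4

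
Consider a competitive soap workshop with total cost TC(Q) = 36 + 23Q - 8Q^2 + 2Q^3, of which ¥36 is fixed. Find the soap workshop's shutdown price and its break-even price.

Shutdown price = min AVC. AVC = 23 - 8Q + 2Q^2, with vertex at Q = 2 and minimum ¥15.
ATC = 36/Q + 23 - 8Q + 2Q^2. Setting dATC/dQ = −36/Q^2 − 8 + 4Q = 0 gives Q = 3 (since 4·3^3 − 8·3^2 = 36).
min ATC = 36/3 + 23 − 8·3 + 2·3^2 = ¥29. That is the break-even price.
For ¥15 ≤ P < ¥29 the firm produces at a loss; below ¥15 it shuts down.

Shutdown price = ¥15; break-even price = ¥29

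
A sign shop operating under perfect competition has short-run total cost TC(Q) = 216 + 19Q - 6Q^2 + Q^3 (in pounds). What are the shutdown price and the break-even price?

Shutdown price = min AVC. AVC = 19 - 6Q + Q^2, with vertex at Q = 3 and minimum £10.
ATC = 216/Q + 19 - 6Q + Q^2. Setting dATC/dQ = −216/Q^2 − 6 + 2Q = 0 gives Q = 6 (since 2·6^3 − 6·6^2 = 216).
min ATC = 216/6 + 19 − 6·6 + 6^2 = £55. That is the break-even price.
For £10 ≤ P < £55 the firm produces at a loss; below £10 it shuts down.

Shutdown price = £10; break-even price = £55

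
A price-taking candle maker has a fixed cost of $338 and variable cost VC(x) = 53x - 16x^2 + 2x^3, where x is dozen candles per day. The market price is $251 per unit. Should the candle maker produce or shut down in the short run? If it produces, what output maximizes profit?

Produce at x = 9

From TC, MC = TC'(x) = 53 - 32x + 6x^2 and AVC = VC/x = 53 - 16x + 2x^2.
AVC is minimized where dAVC/dx = -16 + 4x = 0, at x = 4; min AVC = 53 - 16·4 + 2·4^2 = $21.
Since P = $251 ≥ min AVC = $21, price covers variable cost and the firm should produce.
P = MC gives -198 - 32x + 6x^2 = 0, with roots -11/3 and 9. Take the larger (rising MC): x* = 9.
Check: AVC at x = 9 is $71 ≤ P, so revenue covers variable cost.
Profit = P·x − TC = 251·9 − 977 = $1282.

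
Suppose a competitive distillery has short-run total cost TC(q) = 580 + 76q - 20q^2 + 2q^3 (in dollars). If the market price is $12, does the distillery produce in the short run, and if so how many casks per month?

Variable cost is VC = 76q - 20q^2 + 2q^3, so AVC = VC/q = 76 - 20q + 2q^2 and MC = dTC/dq = 76 - 40q + 6q^2.
AVC is minimized where dAVC/dq = -20 + 4q = 0, at q = 5; min AVC = 76 - 20·5 + 2·5^2 = $26.
With P < min AVC ($12 < $26), every unit sold adds to the loss.
The firm minimizes its loss by shutting down and losing only its fixed cost of $580.

Shut down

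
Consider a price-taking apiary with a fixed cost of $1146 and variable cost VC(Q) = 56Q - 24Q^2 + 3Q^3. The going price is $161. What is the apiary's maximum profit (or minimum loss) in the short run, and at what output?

Profit = -$264 at Q = 7

AVC = 56 - 24Q + 3Q^2; min AVC = $8 at Q = 4. Since P = $161 ≥ min AVC, the firm produces.
With MC = 56 - 48Q + 9Q^2, P = MC on the upward-sloping part at Q* = 7.
TR = 161·7 = 1127. TC = 1146 + 245 = 1391. Profit = 1127 − 1391 = -$264.
By producing, the firm covers all variable cost plus $882 of fixed cost; shutting down would lose the full $1146.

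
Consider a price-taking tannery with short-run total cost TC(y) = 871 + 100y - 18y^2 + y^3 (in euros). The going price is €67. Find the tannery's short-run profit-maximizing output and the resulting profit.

Profit = -€387 at y = 11

AVC = 100 - 18y + y^2 has its minimum €19 at y = 9; price €67 clears that bar, so the firm operates.
MC = 100 - 36y + 3y^2. Setting P = MC and taking the root on the rising branch gives y* = 11.
TR = 67·11 = 737. TC = 871 + 253 = 1124. Profit = 737 − 1124 = -€387.
By producing, the firm covers all variable cost plus €484 of fixed cost; shutting down would lose the full €871.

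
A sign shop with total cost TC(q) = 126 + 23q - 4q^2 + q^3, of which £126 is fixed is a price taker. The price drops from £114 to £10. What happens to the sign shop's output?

MC = 23 - 8q + 3q^2; the shutdown threshold is min AVC = £19 (at q = 2).
With P = £114 above the shutdown price, P = MC gives q = 7.
At P = £10 < min AVC = £19, price no longer covers variable cost at any output, so the firm shuts down: q = 0.

Output falls from 7 to 0 (the firm shuts down)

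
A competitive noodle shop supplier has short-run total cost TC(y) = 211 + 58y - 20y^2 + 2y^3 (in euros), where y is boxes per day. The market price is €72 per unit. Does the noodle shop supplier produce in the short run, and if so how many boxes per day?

Produce at y = 7

Variable cost is VC = 58y - 20y^2 + 2y^3, so AVC = VC/y = 58 - 20y + 2y^2 and MC = dTC/dy = 58 - 40y + 6y^2.
AVC hits its minimum where MC = AVC, at y = 5, giving min AVC = 58 - 20·5 + 2·5^2 = €8.
P = €72 exceeds min AVC = €8, so the firm stays open.
P = MC gives -14 - 40y + 6y^2 = 0, with roots -1/3 and 7. Take the larger (rising MC): y* = 7.
Check: AVC at y = 7 is €16 ≤ P, so revenue covers variable cost.
Profit = P·y − TC = 72·7 − 323 = €181.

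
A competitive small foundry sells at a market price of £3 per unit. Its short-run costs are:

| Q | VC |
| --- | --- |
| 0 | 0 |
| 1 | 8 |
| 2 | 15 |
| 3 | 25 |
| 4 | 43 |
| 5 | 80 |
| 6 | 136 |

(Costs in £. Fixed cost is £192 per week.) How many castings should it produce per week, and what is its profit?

Q = 0 (shut down); profit = -£192

Profit at each row (π = 3Q − TC): Q=0: -192; Q=1: -197; Q=2: -201; Q=3: -208; Q=4: -223; Q=5: -257; Q=6: -310.
Profit is highest at Q = 0. Equivalently, the lowest AVC in the table is 15/2 ≈ £7.50 at Q = 2, and P = £3 falls below it — price never covers variable cost, so the firm shuts down and loses only its fixed cost.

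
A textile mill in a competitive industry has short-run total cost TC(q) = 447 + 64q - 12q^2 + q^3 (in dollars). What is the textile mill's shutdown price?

The firm shuts down when price falls below the minimum of average variable cost. AVC = VC/q = 64 - 12q + q^2.
At the minimum of AVC, MC = AVC. MC = 64 - 24q + 3q^2; setting MC = AVC gives 2q^2 - 12q = 0, so q = 6. min AVC = 28.
The firm shuts down for any P below $28.

$28 per unit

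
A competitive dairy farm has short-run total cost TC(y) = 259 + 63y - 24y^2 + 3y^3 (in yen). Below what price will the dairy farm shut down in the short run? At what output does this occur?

¥15 per unit, at y = 4

The shutdown price is the minimum of AVC. VC = 63y - 24y^2 + 3y^3, so AVC = 63 - 24y + 3y^2.
At the minimum of AVC, MC = AVC. MC = 63 - 48y + 9y^2; setting MC = AVC gives 6y^2 - 24y = 0, so y = 4. min AVC = 15.
So the shutdown price is ¥15.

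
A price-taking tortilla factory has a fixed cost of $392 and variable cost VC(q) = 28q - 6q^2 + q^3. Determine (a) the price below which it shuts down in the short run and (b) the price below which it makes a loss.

Shutdown price = min AVC. AVC = 28 - 6q + q^2, with vertex at q = 3 and minimum $19.
ATC = 392/q + 28 - 6q + q^2. Setting dATC/dq = −392/q^2 − 6 + 2q = 0 gives q = 7 (since 2·7^3 − 6·7^2 = 392).
min ATC = 392/7 + 28 − 6·7 + 7^2 = $91. That is the break-even price.
Between these two prices the firm operates at a loss; above $91 it earns a profit.

Shutdown price = $19; break-even price = $91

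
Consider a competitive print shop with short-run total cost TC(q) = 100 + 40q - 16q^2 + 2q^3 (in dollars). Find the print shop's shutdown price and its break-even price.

AVC = 40 - 16q + 2q^2; minimized at q = 4, giving min AVC = $8. That is the shutdown price.
ATC = 100/q + 40 - 16q + 2q^2. Setting dATC/dq = −100/q^2 − 16 + 4q = 0 gives q = 5 (since 4·5^3 − 16·5^2 = 100).
min ATC = 100/5 + 40 − 16·5 + 2·5^2 = $30. That is the break-even price.
For $8 ≤ P < $30 the firm produces at a loss; below $8 it shuts down.

Shutdown price = $8; break-even price = $30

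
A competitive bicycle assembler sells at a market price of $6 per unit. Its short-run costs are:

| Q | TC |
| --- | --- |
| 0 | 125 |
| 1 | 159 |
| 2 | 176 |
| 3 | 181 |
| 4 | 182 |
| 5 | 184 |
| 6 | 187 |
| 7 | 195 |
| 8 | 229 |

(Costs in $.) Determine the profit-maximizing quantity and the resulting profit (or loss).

Tabulate TR − TC: Q=0: -125; Q=1: -153; Q=2: -164; Q=3: -163; Q=4: -158; Q=5: -154; Q=6: -151; Q=7: -153; Q=8: -181.
Profit is highest at Q = 0. Equivalently, the lowest AVC in the table is 70/7 ≈ $10 at Q = 7, and P = $6 falls below it — price never covers variable cost, so the firm shuts down and loses only its fixed cost.

Q = 0 (shut down); profit = -$125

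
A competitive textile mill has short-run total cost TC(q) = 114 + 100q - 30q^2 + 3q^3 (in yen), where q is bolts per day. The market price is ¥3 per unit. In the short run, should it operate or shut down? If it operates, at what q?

Strip out fixed cost: VC = 100q - 30q^2 + 3q^3. Then AVC = 100 - 30q + 3q^2 and MC = 100 - 60q + 9q^2.
AVC hits its minimum where MC = AVC, at q = 5, giving min AVC = 100 - 30·5 + 3·5^2 = ¥25.
P = ¥3 lies below min AVC = ¥25; no output level covers variable cost.
The firm minimizes its loss by shutting down and losing only its fixed cost of ¥114.

Shut down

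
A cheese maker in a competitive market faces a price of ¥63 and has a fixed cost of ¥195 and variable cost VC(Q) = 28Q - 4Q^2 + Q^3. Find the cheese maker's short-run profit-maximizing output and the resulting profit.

AVC = 28 - 4Q + Q^2; min AVC = ¥24 at Q = 2. Since P = ¥63 ≥ min AVC, the firm produces.
MC = 28 - 8Q + 3Q^2. Setting P = MC and taking the root on the rising branch gives Q* = 5.
TR = 63·5 = 315. TC = 195 + 165 = 360. Profit = 315 − 360 = -¥45.
Shutting down would mean losing the fixed cost of ¥195, so operating at a loss of ¥45 is better by ¥150.

Profit = -¥45 at Q = 5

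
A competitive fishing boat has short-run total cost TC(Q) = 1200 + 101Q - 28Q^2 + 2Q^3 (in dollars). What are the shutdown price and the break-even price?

Shutdown price = $3; break-even price = $141

Shutdown price = min AVC. AVC = 101 - 28Q + 2Q^2, with vertex at Q = 7 and minimum $3.
ATC = 1200/Q + 101 - 28Q + 2Q^2. Setting dATC/dQ = −1200/Q^2 − 28 + 4Q = 0 gives Q = 10 (since 4·10^3 − 28·10^2 = 1200).
min ATC = 1200/10 + 101 − 28·10 + 2·10^2 = $141. That is the break-even price.
Between these two prices the firm operates at a loss; above $141 it earns a profit.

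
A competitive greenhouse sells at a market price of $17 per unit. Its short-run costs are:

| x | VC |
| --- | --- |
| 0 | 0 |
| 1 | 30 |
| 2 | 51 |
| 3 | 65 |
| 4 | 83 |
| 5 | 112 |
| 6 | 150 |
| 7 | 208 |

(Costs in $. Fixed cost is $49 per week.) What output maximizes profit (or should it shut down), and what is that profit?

Tabulate TR − TC: x=0: -49; x=1: -62; x=2: -66; x=3: -63; x=4: -64; x=5: -76; x=6: -97; x=7: -138.
Profit is highest at x = 0. Equivalently, the lowest AVC in the table is 83/4 ≈ $20.75 at x = 4, and P = $17 falls below it — price never covers variable cost, so the firm shuts down and loses only its fixed cost.

x = 0 (shut down); profit = -$49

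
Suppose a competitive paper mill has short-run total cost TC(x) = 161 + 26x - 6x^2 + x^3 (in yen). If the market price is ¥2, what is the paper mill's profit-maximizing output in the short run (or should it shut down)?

Shut down

From TC, MC = TC'(x) = 26 - 12x + 3x^2 and AVC = VC/x = 26 - 6x + x^2.
AVC is minimized where dAVC/dx = -6 + 2x = 0, at x = 3; min AVC = 26 - 6·3 + 3^2 = ¥17.
P = ¥2 lies below min AVC = ¥17; no output level covers variable cost.
The firm minimizes its loss by shutting down and losing only its fixed cost of ¥161.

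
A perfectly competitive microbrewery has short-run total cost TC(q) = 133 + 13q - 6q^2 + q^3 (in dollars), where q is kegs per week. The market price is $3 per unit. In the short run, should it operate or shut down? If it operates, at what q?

Shut down

Variable cost is VC = 13q - 6q^2 + q^3, so AVC = VC/q = 13 - 6q + q^2 and MC = dTC/dq = 13 - 12q + 3q^2.
AVC is minimized where dAVC/dq = -6 + 2q = 0, at q = 3; min AVC = 13 - 6·3 + 3^2 = $4.
P = $3 lies below min AVC = $4; no output level covers variable cost.
The firm minimizes its loss by shutting down and losing only its fixed cost of $133.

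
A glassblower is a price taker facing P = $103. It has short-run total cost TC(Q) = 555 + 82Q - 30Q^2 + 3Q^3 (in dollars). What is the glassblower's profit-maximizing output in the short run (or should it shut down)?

Produce at Q = 7

Strip out fixed cost: VC = 82Q - 30Q^2 + 3Q^3. Then AVC = 82 - 30Q + 3Q^2 and MC = 82 - 60Q + 9Q^2.
AVC is minimized where dAVC/dQ = -30 + 6Q = 0, at Q = 5; min AVC = 82 - 30·5 + 3·5^2 = $7.
Because $103 ≥ $7, revenue can cover variable cost; the firm operates.
Set P = MC: 103 = 82 - 60Q + 9Q^2 → -21 - 60Q + 9Q^2 = 0. The roots are Q = -1/3 and Q = 7; the profit-maximizing output is on the rising part of MC, so Q* = 7.
Check: AVC at Q = 7 is $19 ≤ P, so revenue covers variable cost.
Profit = P·Q − TC = 103·7 − 688 = $33.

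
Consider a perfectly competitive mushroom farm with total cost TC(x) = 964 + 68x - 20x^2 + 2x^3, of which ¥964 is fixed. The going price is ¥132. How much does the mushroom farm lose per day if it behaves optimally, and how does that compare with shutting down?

AVC = 68 - 20x + 2x^2; min AVC = ¥18 at x = 5. Since P = ¥132 ≥ min AVC, the firm produces.
With MC = 68 - 40x + 6x^2, P = MC on the upward-sloping part at x* = 8.
TR = 132·8 = 1056. TC = 964 + 288 = 1252. Profit = 1056 − 1252 = -¥196.
That loss of ¥196 beats the ¥964 the firm would lose by shutting down; producing recovers ¥768 of fixed cost.

Profit = -¥196 at x = 8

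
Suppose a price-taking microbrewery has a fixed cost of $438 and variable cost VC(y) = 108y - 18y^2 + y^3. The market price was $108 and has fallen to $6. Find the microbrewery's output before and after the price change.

Output falls from 12 to 0 (the firm shuts down)

MC = 108 - 36y + 3y^2; the shutdown threshold is min AVC = $27 (at y = 9).
With P = $108 above the shutdown price, P = MC gives y = 12.
At P = $6 < min AVC = $27, price no longer covers variable cost at any output, so the firm shuts down: y = 0.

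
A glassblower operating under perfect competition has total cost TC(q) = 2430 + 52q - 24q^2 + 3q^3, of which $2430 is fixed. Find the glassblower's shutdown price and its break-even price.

Shutdown price = $4; break-even price = $349

Shutdown price = min AVC. AVC = 52 - 24q + 3q^2, with vertex at q = 4 and minimum $4.
ATC = 2430/q + 52 - 24q + 3q^2. Setting dATC/dq = −2430/q^2 − 24 + 6q = 0 gives q = 9 (since 6·9^3 − 24·9^2 = 2430).
min ATC = 2430/9 + 52 − 24·9 + 3·9^2 = $349. That is the break-even price.
Between these two prices the firm operates at a loss; above $349 it earns a profit.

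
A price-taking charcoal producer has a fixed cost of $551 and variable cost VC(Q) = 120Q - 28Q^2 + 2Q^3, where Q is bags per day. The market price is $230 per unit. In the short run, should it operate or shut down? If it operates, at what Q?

Produce at Q = 11

From TC, MC = TC'(Q) = 120 - 56Q + 6Q^2 and AVC = VC/Q = 120 - 28Q + 2Q^2.
AVC hits its minimum where MC = AVC, at Q = 7, giving min AVC = 120 - 28·7 + 2·7^2 = $22.
Since P = $230 ≥ min AVC = $22, price covers variable cost and the firm should produce.
Set P = MC: 230 = 120 - 56Q + 6Q^2 → -110 - 56Q + 6Q^2 = 0. The roots are Q = -5/3 and Q = 11; the profit-maximizing output is on the rising part of MC, so Q* = 11.
Check: AVC at Q = 11 is $54 ≤ P, so revenue covers variable cost.
Profit = P·Q − TC = 230·11 − 1145 = $1385.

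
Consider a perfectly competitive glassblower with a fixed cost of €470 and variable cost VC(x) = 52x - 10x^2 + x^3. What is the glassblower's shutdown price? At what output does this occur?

€27 per unit, at x = 5

The firm shuts down when price falls below the minimum of average variable cost. AVC = VC/x = 52 - 10x + x^2.
At the minimum of AVC, MC = AVC. MC = 52 - 20x + 3x^2; setting MC = AVC gives 2x^2 - 10x = 0, so x = 5. min AVC = 27.
So the shutdown price is €27.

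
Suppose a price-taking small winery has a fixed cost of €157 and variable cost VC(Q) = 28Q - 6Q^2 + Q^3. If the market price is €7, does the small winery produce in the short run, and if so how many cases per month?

From TC, MC = TC'(Q) = 28 - 12Q + 3Q^2 and AVC = VC/Q = 28 - 6Q + Q^2.
AVC is minimized where dAVC/dQ = -6 + 2Q = 0, at Q = 3; min AVC = 28 - 6·3 + 3^2 = €19.
Since P = €7 < min AVC = €19, price fails to cover variable cost at any output.
Best response: produce nothing and absorb the €157 fixed cost.

Shut down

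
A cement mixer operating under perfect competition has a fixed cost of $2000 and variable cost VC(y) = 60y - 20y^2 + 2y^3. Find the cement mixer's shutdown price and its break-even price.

Shutdown price = $10; break-even price = $260

AVC = 60 - 20y + 2y^2; minimized at y = 5, giving min AVC = $10. That is the shutdown price.
ATC = 2000/y + 60 - 20y + 2y^2. Setting dATC/dy = −2000/y^2 − 20 + 4y = 0 gives y = 10 (since 4·10^3 − 20·10^2 = 2000).
min ATC = 2000/10 + 60 − 20·10 + 2·10^2 = $260. That is the break-even price.
Between these two prices the firm operates at a loss; above $260 it earns a profit.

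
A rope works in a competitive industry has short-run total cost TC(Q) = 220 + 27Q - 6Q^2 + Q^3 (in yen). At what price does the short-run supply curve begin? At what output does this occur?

¥18 per unit, at Q = 3

The shutdown price is the minimum of AVC. VC = 27Q - 6Q^2 + Q^3, so AVC = 27 - 6Q + Q^2.
dAVC/dQ = -6 + 2Q = 0 gives Q = 3. min AVC = 27 - 6·3 + 3^2 = 18.
The firm shuts down for any P below ¥18.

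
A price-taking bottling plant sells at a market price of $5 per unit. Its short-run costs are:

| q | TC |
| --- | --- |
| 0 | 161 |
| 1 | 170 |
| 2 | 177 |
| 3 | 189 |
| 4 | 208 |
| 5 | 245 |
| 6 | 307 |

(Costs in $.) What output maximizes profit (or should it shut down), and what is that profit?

q = 0 (shut down); profit = -$161

Profit at each row (π = 5q − TC): q=0: -161; q=1: -165; q=2: -167; q=3: -174; q=4: -188; q=5: -220; q=6: -277.
Profit is highest at q = 0. Equivalently, the lowest AVC in the table is 16/2 ≈ $8 at q = 2, and P = $5 falls below it — price never covers variable cost, so the firm shuts down and loses only its fixed cost.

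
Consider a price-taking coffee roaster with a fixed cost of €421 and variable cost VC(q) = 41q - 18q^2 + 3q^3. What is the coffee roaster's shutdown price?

€14 per unit

Short-run supply begins at min AVC. From VC = 41q - 18q^2 + 3q^3, AVC = 41 - 18q + 3q^2.
At the minimum of AVC, MC = AVC. MC = 41 - 36q + 9q^2; setting MC = AVC gives 6q^2 - 18q = 0, so q = 3. min AVC = 14.
So the shutdown price is €14.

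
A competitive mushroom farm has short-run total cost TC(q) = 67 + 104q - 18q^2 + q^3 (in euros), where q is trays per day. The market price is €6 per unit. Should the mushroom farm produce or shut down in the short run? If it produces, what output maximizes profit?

Shut down

Strip out fixed cost: VC = 104q - 18q^2 + q^3. Then AVC = 104 - 18q + q^2 and MC = 104 - 36q + 3q^2.
The AVC parabola has its vertex at q = 18/2 = 9, where AVC = 104 - 18·9 + 9^2 = €23.
P = €6 lies below min AVC = €23; no output level covers variable cost.
The firm minimizes its loss by shutting down and losing only its fixed cost of €67.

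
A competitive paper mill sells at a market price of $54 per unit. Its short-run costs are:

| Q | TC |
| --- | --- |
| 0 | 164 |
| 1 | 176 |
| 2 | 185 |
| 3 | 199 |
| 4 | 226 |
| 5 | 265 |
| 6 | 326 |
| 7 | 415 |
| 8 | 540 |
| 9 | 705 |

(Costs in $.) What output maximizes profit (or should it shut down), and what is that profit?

Q = 5; profit = $5

Tabulate TR − TC: Q=0: -164; Q=1: -122; Q=2: -77; Q=3: -37; Q=4: -10; Q=5: 5; Q=6: -2; Q=7: -37; Q=8: -108; Q=9: -219.
Profit is maximized at Q = 5. AVC there is 101/5 = $20.20 ≤ P, so producing beats shutting down (which would give -$164).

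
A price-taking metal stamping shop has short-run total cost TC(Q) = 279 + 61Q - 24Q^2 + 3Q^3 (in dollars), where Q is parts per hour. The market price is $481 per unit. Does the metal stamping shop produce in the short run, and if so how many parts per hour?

Produce at Q = 10

Strip out fixed cost: VC = 61Q - 24Q^2 + 3Q^3. Then AVC = 61 - 24Q + 3Q^2 and MC = 61 - 48Q + 9Q^2.
AVC hits its minimum where MC = AVC, at Q = 4, giving min AVC = 61 - 24·4 + 3·4^2 = $13.
P = $481 exceeds min AVC = $13, so the firm stays open.
Solving P = MC: -420 - 48Q + 9Q^2 = 0 ⇒ Q = -14/3 or 10. On the upward-sloping branch, Q* = 10.
Check: AVC at Q = 10 is $121 ≤ P, so revenue covers variable cost.
Profit = P·Q − TC = 481·10 − 1489 = $3321.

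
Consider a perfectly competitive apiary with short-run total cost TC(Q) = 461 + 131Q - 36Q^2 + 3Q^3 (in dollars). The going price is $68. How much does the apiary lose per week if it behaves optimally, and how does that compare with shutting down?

Profit = -$167 at Q = 7

AVC = 131 - 36Q + 3Q^2 has its minimum $23 at Q = 6; price $68 clears that bar, so the firm operates.
MC = 131 - 72Q + 9Q^2. Setting P = MC and taking the root on the rising branch gives Q* = 7.
TR = 68·7 = 476. TC = 461 + 182 = 643. Profit = 476 − 643 = -$167.
By producing, the firm covers all variable cost plus $294 of fixed cost; shutting down would lose the full $461.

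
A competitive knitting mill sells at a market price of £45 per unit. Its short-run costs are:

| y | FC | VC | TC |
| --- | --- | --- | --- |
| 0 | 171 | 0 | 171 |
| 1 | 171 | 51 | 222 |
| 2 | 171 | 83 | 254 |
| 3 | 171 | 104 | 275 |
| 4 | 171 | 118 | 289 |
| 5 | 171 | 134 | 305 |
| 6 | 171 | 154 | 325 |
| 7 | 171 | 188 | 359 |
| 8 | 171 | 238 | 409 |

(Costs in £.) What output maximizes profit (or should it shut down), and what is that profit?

y = 7; profit = -£44

Profit at each row (π = 45y − TC): y=0: -171; y=1: -177; y=2: -164; y=3: -140; y=4: -109; y=5: -80; y=6: -55; y=7: -44; y=8: -49.
Profit is maximized at y = 7. AVC there is 188/7 = £26.86 ≤ P, so producing beats shutting down (which would give -£171).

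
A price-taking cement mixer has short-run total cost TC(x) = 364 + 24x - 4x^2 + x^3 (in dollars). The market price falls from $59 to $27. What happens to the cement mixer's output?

Output falls from 5 to 3

MC = 24 - 8x + 3x^2; the shutdown threshold is min AVC = $20 (at x = 2).
With P = $59 above the shutdown price, P = MC gives x = 5.
At P = $27 ≥ min AVC, set P = MC: x = 3. The firm stays open but cuts output.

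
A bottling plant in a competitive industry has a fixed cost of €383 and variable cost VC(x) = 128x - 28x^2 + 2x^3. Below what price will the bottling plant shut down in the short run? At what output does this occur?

The firm shuts down when price falls below the minimum of average variable cost. AVC = VC/x = 128 - 28x + 2x^2.
dAVC/dx = -28 + 4x = 0 gives x = 7. min AVC = 128 - 28·7 + 2·7^2 = 30.
The firm shuts down for any P below €30.

€30 per unit, at x = 7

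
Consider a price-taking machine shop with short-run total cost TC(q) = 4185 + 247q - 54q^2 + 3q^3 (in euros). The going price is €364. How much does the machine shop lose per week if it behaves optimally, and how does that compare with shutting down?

Profit = -€129 at q = 13

AVC = 247 - 54q + 3q^2 has its minimum €4 at q = 9; price €364 clears that bar, so the firm operates.
MC = 247 - 108q + 9q^2. Setting P = MC and taking the root on the rising branch gives q* = 13.
TR = 364·13 = 4732. TC = 4185 + 676 = 4861. Profit = 4732 − 4861 = -€129.
By producing, the firm covers all variable cost plus €4056 of fixed cost; shutting down would lose the full €4185.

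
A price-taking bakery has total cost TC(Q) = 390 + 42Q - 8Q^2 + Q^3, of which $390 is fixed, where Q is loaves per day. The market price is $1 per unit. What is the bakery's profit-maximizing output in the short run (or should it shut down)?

Shut down

Strip out fixed cost: VC = 42Q - 8Q^2 + Q^3. Then AVC = 42 - 8Q + Q^2 and MC = 42 - 16Q + 3Q^2.
The AVC parabola has its vertex at Q = 8/2 = 4, where AVC = 42 - 8·4 + 4^2 = $26.
P = $1 lies below min AVC = $26; no output level covers variable cost.
Shutting down limits the loss to fixed cost, $390.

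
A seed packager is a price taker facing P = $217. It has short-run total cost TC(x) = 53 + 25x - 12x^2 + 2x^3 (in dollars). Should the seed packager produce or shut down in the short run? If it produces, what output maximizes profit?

Produce at x = 8

From TC, MC = TC'(x) = 25 - 24x + 6x^2 and AVC = VC/x = 25 - 12x + 2x^2.
AVC is minimized where dAVC/dx = -12 + 4x = 0, at x = 3; min AVC = 25 - 12·3 + 2·3^2 = $7.
Since P = $217 ≥ min AVC = $7, price covers variable cost and the firm should produce.
Set P = MC: 217 = 25 - 24x + 6x^2 → -192 - 24x + 6x^2 = 0. The roots are x = -4 and x = 8; the profit-maximizing output is on the rising part of MC, so x* = 8.
Check: AVC at x = 8 is $57 ≤ P, so revenue covers variable cost.
Profit = P·x − TC = 217·8 − 509 = $1227.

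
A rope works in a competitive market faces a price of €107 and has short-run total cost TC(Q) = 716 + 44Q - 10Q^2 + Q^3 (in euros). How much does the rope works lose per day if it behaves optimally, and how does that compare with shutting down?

Profit = -€68 at Q = 9

AVC = 44 - 10Q + Q^2 has its minimum €19 at Q = 5; price €107 clears that bar, so the firm operates.
With MC = 44 - 20Q + 3Q^2, P = MC on the upward-sloping part at Q* = 9.
TR = 107·9 = 963. TC = 716 + 315 = 1031. Profit = 963 − 1031 = -€68.
By producing, the firm covers all variable cost plus €648 of fixed cost; shutting down would lose the full €716.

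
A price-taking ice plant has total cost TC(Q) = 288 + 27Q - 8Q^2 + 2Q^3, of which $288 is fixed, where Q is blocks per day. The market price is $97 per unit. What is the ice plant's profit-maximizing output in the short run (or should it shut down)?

Variable cost is VC = 27Q - 8Q^2 + 2Q^3, so AVC = VC/Q = 27 - 8Q + 2Q^2 and MC = dTC/dQ = 27 - 16Q + 6Q^2.
The AVC parabola has its vertex at Q = 8/4 = 2, where AVC = 27 - 8·2 + 2·2^2 = $19.
P = $97 exceeds min AVC = $19, so the firm stays open.
P = MC gives -70 - 16Q + 6Q^2 = 0, with roots -7/3 and 5. Take the larger (rising MC): Q* = 5.
Check: AVC at Q = 5 is $37 ≤ P, so revenue covers variable cost.
Profit = P·Q − TC = 97·5 − 473 = $12.

Produce at Q = 5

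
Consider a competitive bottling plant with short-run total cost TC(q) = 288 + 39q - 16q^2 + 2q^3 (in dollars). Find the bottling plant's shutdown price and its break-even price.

Shutdown price = min AVC. AVC = 39 - 16q + 2q^2, with vertex at q = 4 and minimum $7.
ATC = 288/q + 39 - 16q + 2q^2. Setting dATC/dq = −288/q^2 − 16 + 4q = 0 gives q = 6 (since 4·6^3 − 16·6^2 = 288).
min ATC = 288/6 + 39 − 16·6 + 2·6^2 = $63. That is the break-even price.
Between these two prices the firm operates at a loss; above $63 it earns a profit.

Shutdown price = $7; break-even price = $63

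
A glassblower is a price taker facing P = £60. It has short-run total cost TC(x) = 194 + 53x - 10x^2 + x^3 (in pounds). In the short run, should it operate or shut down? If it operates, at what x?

From TC, MC = TC'(x) = 53 - 20x + 3x^2 and AVC = VC/x = 53 - 10x + x^2.
AVC hits its minimum where MC = AVC, at x = 5, giving min AVC = 53 - 10·5 + 5^2 = £28.
Because £60 ≥ £28, revenue can cover variable cost; the firm operates.
Set P = MC: 60 = 53 - 20x + 3x^2 → -7 - 20x + 3x^2 = 0. The roots are x = -1/3 and x = 7; the profit-maximizing output is on the rising part of MC, so x* = 7.
Check: AVC at x = 7 is £32 ≤ P, so revenue covers variable cost.
Profit = P·x − TC = 60·7 − 418 = £2.

Produce at x = 7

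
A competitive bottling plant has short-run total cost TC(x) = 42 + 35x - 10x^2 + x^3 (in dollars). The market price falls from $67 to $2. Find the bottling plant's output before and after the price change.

AVC = 35 - 10x + x^2, minimized at x = 5 where min AVC = $10. MC = 35 - 20x + 3x^2.
At P = $67 ≥ min AVC, set P = MC on the rising branch: x = 8.
At P = $2 < min AVC = $10, price no longer covers variable cost at any output, so the firm shuts down: x = 0.

Output falls from 8 to 0 (the firm shuts down)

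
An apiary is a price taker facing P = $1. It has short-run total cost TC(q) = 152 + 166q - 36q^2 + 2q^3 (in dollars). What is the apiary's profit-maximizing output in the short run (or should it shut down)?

Shut down

Variable cost is VC = 166q - 36q^2 + 2q^3, so AVC = VC/q = 166 - 36q + 2q^2 and MC = dTC/dq = 166 - 72q + 6q^2.
AVC hits its minimum where MC = AVC, at q = 9, giving min AVC = 166 - 36·9 + 2·9^2 = $4.
With P < min AVC ($1 < $4), every unit sold adds to the loss.
Best response: produce nothing and absorb the $152 fixed cost.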